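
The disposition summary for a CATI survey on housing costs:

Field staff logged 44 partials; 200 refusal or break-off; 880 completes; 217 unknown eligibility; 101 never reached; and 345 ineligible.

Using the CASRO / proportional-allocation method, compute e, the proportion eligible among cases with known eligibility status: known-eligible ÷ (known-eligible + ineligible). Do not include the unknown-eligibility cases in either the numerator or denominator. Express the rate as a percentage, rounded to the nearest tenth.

78.0%

Known eligible = 880 + 44 + 200 + 101 = 1225
e = 1225 / (1225 + 345) = 1225 / 1570 = 0.7803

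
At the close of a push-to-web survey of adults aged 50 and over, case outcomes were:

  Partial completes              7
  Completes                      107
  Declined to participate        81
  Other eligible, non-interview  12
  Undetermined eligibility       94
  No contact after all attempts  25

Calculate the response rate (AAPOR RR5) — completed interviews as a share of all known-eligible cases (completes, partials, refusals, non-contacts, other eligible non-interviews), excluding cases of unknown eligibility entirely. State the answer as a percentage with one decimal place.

Num: 107
Denom: 107 + 7 + 81 + 25 + 12 = 232
RR5 = 107 / 232 = 0.4612

46.1%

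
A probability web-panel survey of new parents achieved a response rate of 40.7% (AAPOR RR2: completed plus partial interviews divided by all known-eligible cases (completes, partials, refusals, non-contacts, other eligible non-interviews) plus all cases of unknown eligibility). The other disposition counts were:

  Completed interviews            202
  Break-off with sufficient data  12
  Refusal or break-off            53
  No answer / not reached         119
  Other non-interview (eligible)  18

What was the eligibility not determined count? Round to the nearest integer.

Top: 202 + 12 = 214
RR2 = 214 / D = 0.407
D = 214 / 0.407 = 525.8
Rest of base = 404
eligibility not determined = 525.8 − 404 ≈ 122

122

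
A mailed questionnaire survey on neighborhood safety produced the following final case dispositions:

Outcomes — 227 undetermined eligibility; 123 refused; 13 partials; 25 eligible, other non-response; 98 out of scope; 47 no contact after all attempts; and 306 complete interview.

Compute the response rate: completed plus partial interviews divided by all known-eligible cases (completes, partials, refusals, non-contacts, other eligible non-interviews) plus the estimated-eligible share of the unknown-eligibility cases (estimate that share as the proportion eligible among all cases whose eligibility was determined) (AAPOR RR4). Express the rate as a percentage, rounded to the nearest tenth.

45.3%

Numerator: 306 + 13 = 319
Eligible (known): 306 + 13 + 123 + 47 + 25 = 514
e = 514 / (514 + 98) = 514 / 612 = 0.8399
e × U: 0.8399 × 227 = 190.66
Denominator: 514 + 190.66 = 704.66
RR4 = 319 / 704.66 = 0.4527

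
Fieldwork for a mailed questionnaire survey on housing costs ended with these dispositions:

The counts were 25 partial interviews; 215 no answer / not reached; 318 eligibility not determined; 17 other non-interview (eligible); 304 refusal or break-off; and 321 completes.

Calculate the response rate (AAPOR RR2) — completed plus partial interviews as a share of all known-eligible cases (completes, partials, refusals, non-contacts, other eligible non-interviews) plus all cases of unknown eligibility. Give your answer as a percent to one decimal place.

28.8%

Top: 321 + 25 = 346
Denom: 321 + 25 + 304 + 215 + 17 + 318 = 1200
RR2 = 346 / 1200 = 0.2883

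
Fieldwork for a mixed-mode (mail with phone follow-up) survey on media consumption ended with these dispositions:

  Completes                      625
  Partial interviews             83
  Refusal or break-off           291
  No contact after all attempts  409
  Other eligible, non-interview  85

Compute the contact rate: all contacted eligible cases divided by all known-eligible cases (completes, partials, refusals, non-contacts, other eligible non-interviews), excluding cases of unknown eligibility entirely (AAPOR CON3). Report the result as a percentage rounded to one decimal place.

Top: 625 + 83 + 291 + 85 = 1084
Base: 625 + 83 + 291 + 409 + 85 = 1493
CON3 = 1084 / 1493 = 0.7261

72.6%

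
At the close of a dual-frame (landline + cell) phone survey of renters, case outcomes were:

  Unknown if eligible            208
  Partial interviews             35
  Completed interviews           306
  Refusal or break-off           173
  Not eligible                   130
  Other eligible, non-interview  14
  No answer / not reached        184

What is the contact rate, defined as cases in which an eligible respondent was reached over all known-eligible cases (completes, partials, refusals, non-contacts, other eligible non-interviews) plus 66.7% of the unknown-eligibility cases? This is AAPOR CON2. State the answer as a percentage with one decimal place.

Top → 306 + 35 + 173 + 14 = 528
Eligible (known) → 306 + 35 + 173 + 184 + 14 = 712
Eligible share of unknowns → 0.6670 × 208 = 138.74
Base → 712 + 138.74 = 850.74
CON2 = 528 / 850.74 = 0.6206

62.1%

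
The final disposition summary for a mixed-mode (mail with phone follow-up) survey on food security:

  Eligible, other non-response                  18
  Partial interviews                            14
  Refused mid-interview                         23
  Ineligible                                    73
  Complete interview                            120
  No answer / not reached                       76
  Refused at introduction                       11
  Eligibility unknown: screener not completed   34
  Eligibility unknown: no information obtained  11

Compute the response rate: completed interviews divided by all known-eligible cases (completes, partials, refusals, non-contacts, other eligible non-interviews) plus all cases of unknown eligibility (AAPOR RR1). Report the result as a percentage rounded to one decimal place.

Declined to participate = 11 + 23 = 34
Unknown if eligible = 34 + 11 = 45
Top → 120
Denominator → 120 + 14 + 34 + 76 + 18 + 45 = 307
RR1 = 120 / 307 = 0.3909

39.1%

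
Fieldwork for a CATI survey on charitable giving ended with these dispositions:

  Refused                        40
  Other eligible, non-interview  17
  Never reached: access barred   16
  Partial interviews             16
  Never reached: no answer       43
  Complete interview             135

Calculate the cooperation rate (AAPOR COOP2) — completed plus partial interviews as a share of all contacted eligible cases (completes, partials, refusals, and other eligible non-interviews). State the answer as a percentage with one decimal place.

72.6%

Never reached = 43 + 16 = 59
Numerator: 135 + 16 = 151
Denominator: 135 + 16 + 40 + 17 = 208
COOP2 = 151 / 208 = 0.7260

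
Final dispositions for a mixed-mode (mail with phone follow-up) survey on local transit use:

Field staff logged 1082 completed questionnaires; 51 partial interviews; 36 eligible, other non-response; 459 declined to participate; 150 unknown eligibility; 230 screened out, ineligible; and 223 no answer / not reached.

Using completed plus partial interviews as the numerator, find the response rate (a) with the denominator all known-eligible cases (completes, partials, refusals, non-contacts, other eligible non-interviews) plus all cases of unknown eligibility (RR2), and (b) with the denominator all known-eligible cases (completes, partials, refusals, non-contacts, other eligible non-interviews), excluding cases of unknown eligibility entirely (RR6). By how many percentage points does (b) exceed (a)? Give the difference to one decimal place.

4.6

Num: 1082 + 51 = 1133
Denom: 1082 + 51 + 459 + 223 + 36 + 150 = 2001
RR2 = 1133 / 2001 = 0.5662
Denom: 1082 + 51 + 459 + 223 + 36 = 1851
RR6 = 1133 / 1851 = 0.6121
Difference = 61.21 − 56.62 = 4.59 percentage points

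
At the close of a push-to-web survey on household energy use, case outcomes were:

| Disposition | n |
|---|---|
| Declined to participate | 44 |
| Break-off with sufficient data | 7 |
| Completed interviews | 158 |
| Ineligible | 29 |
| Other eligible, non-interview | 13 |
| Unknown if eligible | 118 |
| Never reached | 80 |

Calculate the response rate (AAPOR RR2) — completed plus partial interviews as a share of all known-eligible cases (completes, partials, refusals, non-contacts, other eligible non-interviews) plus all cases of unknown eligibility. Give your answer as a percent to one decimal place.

Top: 158 + 7 = 165
Denom: 158 + 7 + 44 + 80 + 13 + 118 = 420
RR2 = 165 / 420 = 0.3929

39.3%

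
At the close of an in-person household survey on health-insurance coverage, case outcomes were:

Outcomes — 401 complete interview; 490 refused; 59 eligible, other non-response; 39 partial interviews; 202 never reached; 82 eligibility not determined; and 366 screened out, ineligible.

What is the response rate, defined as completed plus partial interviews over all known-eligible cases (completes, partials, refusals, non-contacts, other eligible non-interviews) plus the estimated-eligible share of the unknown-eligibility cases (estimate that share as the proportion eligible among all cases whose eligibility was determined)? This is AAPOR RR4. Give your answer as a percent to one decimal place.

35.1%

Numerator = 401 + 39 = 440
Eligible (known) = 401 + 39 + 490 + 202 + 59 = 1191
e = 1191 / (1191 + 366) = 1191 / 1557 = 0.7649
Estimated eligible among unknowns = 0.7649 × 82 = 62.72
Denom = 1191 + 62.72 = 1253.72
RR4 = 440 / 1253.72 = 0.3510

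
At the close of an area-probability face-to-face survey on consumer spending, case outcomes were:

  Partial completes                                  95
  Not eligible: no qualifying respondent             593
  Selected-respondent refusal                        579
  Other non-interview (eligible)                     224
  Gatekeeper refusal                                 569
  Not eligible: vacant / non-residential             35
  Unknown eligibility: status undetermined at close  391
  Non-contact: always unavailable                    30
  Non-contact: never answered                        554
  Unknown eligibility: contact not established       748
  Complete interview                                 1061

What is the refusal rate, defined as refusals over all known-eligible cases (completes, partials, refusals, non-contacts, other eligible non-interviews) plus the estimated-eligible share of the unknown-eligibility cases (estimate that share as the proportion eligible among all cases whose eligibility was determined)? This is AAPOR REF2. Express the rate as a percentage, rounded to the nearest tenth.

28.3%

Refused = 569 + 579 = 1148
Never reached = 554 + 30 = 584
Unknown if eligible = 748 + 391 = 1139
Screened out, ineligible = 593 + 35 = 628
Num: 1148
Eligible (known): 1061 + 95 + 1148 + 584 + 224 = 3112
e = 3112 / (3112 + 628) = 3112 / 3740 = 0.8321
Estimated eligible among unknowns: 0.8321 × 1139 = 947.76
Denominator: 3112 + 947.76 = 4059.76
REF2 = 1148 / 4059.76 = 0.2828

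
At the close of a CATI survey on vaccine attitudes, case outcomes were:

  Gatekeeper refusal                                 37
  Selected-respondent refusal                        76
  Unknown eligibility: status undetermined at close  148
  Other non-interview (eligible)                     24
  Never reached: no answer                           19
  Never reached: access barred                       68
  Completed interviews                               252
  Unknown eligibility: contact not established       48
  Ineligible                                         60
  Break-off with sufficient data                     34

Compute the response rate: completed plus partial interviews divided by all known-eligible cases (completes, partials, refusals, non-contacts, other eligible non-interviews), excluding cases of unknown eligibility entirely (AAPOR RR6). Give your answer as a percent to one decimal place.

56.1%

Refusals = 37 + 76 = 113
Non-contacts = 19 + 68 = 87
Unknown if eligible = 48 + 148 = 196
Num: 252 + 34 = 286
Denominator: 252 + 34 + 113 + 87 + 24 = 510
RR6 = 286 / 510 = 0.5608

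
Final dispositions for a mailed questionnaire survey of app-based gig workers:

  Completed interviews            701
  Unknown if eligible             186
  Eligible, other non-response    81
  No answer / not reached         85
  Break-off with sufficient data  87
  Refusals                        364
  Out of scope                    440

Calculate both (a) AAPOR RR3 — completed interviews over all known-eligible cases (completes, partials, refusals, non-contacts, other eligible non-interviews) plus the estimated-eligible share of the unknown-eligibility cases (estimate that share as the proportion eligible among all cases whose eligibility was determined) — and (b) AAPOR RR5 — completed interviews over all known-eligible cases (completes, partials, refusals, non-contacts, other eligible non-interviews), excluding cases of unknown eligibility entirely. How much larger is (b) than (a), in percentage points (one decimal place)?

5.1

Num: 701
Eligible (known): 701 + 87 + 364 + 85 + 81 = 1318
e = 1318 / (1318 + 440) = 1318 / 1758 = 0.7497
Estimated eligible among unknowns: 0.7497 × 186 = 139.44
Base: 1318 + 139.44 = 1457.44
RR3 = 701 / 1457.44 = 0.4810
Base: 701 + 87 + 364 + 85 + 81 = 1318
RR5 = 701 / 1318 = 0.5319
Difference = 53.19 − 48.10 = 5.09 percentage points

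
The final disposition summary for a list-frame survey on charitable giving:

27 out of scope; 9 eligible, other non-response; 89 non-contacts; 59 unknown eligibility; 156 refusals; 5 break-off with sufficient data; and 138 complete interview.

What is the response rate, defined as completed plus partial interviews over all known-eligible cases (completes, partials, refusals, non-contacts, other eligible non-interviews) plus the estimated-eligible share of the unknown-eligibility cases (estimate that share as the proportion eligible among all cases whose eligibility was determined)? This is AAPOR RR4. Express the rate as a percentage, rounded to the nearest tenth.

31.6%

Numerator → 138 + 5 = 143
Eligible (known) → 138 + 5 + 156 + 89 + 9 = 397
e = 397 / (397 + 27) = 397 / 424 = 0.9363
Estimated eligible among unknowns → 0.9363 × 59 = 55.24
Denom → 397 + 55.24 = 452.24
RR4 = 143 / 452.24 = 0.3162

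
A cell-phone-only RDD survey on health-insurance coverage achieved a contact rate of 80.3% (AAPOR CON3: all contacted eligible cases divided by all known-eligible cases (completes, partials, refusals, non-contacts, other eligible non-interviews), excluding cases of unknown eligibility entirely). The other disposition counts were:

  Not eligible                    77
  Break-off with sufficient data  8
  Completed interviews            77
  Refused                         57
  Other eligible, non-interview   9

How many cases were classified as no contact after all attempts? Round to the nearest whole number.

Top: 77 + 8 + 57 + 9 = 151
CON3 = 151 / D = 0.803
D = 151 / 0.803 = 188.0
Other denominator terms total 151
no contact after all attempts = 188.0 − 151 ≈ 37

37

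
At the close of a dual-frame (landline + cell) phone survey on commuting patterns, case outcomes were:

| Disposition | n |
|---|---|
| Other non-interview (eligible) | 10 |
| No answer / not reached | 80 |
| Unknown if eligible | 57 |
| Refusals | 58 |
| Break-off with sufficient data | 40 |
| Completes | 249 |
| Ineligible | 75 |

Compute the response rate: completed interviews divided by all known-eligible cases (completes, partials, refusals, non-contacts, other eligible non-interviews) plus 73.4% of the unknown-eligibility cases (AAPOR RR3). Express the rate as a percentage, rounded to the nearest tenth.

Numerator = 249
Determined eligible = 249 + 40 + 58 + 80 + 10 = 437
Eligible share of unknowns = 0.7340 × 57 = 41.84
Base = 437 + 41.84 = 478.84
RR3 = 249 / 478.84 = 0.5200

52.0%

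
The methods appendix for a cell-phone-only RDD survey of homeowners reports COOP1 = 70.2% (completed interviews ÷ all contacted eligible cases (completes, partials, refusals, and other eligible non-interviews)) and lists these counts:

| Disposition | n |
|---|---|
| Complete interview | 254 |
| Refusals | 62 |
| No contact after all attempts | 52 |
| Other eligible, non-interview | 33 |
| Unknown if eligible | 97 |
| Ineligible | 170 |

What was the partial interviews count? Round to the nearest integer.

COOP1 = 254 / D = 0.702
D = 254 / 0.702 = 361.8
Other denominator terms total 349
partial interviews = 361.8 − 349 ≈ 13

13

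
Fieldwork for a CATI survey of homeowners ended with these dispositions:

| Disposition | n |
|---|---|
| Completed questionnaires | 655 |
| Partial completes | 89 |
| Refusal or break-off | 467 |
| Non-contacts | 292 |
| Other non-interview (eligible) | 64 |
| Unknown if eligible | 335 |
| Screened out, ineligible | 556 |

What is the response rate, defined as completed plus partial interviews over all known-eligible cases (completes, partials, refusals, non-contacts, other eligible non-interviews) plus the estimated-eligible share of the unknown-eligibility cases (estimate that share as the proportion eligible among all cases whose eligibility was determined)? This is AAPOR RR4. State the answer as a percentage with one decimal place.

41.0%

Top = 655 + 89 = 744
Determined eligible = 655 + 89 + 467 + 292 + 64 = 1567
e = 1567 / (1567 + 556) = 1567 / 2123 = 0.7381
Estimated eligible among unknowns = 0.7381 × 335 = 247.26
Base = 1567 + 247.26 = 1814.26
RR4 = 744 / 1814.26 = 0.4101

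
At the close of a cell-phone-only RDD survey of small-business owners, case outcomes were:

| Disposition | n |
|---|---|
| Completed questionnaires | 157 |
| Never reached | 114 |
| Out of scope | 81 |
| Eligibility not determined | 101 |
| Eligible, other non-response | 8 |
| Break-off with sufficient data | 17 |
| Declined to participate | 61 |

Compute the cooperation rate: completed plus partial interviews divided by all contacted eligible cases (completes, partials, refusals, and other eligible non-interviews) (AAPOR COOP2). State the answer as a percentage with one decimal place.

Num → 157 + 17 = 174
Base → 157 + 17 + 61 + 8 = 243
COOP2 = 174 / 243 = 0.7160

71.6%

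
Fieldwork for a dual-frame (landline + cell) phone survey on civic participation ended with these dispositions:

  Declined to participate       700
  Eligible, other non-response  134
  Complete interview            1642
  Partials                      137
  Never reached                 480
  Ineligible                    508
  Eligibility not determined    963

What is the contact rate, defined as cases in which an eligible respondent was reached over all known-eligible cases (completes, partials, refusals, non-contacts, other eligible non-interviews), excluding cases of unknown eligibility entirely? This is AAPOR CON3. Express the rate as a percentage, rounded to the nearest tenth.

Num: 1642 + 137 + 700 + 134 = 2613
Denominator: 1642 + 137 + 700 + 480 + 134 = 3093
CON3 = 2613 / 3093 = 0.8448

84.5%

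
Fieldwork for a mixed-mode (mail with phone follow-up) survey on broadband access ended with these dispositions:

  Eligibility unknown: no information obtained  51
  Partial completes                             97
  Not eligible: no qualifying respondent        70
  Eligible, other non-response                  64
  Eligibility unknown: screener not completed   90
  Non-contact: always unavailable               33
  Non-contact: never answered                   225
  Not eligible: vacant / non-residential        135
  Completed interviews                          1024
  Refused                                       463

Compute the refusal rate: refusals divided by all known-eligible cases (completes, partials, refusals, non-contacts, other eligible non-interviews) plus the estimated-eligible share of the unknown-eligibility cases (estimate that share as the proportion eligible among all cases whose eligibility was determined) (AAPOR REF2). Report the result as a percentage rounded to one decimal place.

22.8%

Never reached = 225 + 33 = 258
Eligibility not determined = 90 + 51 = 141
Screened out, ineligible = 70 + 135 = 205
Top = 463
Known eligible = 1024 + 97 + 463 + 258 + 64 = 1906
e = 1906 / (1906 + 205) = 1906 / 2111 = 0.9029
Eligible share of unknowns = 0.9029 × 141 = 127.31
Denom = 1906 + 127.31 = 2033.31
REF2 = 463 / 2033.31 = 0.2277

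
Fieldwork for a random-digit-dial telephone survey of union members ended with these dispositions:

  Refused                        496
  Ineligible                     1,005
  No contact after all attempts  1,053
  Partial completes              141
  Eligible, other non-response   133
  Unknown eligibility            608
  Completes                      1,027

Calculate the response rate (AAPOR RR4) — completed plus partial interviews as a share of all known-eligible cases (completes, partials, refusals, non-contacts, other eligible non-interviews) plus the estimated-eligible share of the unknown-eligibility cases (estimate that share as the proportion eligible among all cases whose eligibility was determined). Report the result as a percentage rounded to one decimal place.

Numerator = 1027 + 141 = 1168
Eligible (known) = 1027 + 141 + 496 + 1053 + 133 = 2850
e = 2850 / (2850 + 1005) = 2850 / 3855 = 0.7393
Eligible share of unknowns = 0.7393 × 608 = 449.49
Base = 2850 + 449.49 = 3299.49
RR4 = 1168 / 3299.49 = 0.3540

35.4%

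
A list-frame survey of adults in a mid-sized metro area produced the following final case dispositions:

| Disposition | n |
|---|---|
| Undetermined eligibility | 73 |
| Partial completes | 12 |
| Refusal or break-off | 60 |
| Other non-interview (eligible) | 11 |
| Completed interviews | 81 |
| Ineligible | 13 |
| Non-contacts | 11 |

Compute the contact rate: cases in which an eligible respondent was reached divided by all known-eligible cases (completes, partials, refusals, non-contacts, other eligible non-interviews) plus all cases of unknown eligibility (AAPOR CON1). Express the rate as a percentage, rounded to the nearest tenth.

Num → 81 + 12 + 60 + 11 = 164
Denom → 81 + 12 + 60 + 11 + 11 + 73 = 248
CON1 = 164 / 248 = 0.6613

66.1%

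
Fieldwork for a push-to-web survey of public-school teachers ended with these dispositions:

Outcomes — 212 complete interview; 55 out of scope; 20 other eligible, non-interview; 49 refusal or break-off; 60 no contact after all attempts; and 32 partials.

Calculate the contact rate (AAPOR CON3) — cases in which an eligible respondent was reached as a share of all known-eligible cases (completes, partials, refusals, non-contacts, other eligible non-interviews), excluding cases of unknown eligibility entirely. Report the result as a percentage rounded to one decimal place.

83.9%

Top = 212 + 32 + 49 + 20 = 313
Base = 212 + 32 + 49 + 60 + 20 = 373
CON3 = 313 / 373 = 0.8391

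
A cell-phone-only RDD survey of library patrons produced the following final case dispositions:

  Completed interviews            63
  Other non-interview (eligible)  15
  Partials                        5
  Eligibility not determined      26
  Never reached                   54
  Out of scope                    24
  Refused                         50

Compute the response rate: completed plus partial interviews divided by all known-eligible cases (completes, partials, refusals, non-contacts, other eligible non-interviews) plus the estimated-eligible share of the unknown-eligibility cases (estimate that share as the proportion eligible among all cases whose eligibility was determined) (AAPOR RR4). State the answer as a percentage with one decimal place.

32.4%

Top = 63 + 5 = 68
Determined eligible = 63 + 5 + 50 + 54 + 15 = 187
e = 187 / (187 + 24) = 187 / 211 = 0.8863
e × U = 0.8863 × 26 = 23.04
Denom = 187 + 23.04 = 210.04
RR4 = 68 / 210.04 = 0.3237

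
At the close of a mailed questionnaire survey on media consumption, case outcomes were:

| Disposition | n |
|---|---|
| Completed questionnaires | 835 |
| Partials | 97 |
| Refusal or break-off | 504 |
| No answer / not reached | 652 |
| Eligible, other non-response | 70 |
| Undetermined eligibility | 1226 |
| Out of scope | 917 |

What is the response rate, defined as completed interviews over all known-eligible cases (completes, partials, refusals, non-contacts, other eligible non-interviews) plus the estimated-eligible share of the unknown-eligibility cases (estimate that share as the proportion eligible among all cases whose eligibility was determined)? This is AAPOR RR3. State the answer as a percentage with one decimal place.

27.7%

Top → 835
Known eligible → 835 + 97 + 504 + 652 + 70 = 2158
e = 2158 / (2158 + 917) = 2158 / 3075 = 0.7018
Estimated eligible among unknowns → 0.7018 × 1226 = 860.41
Denominator → 2158 + 860.41 = 3018.41
RR3 = 835 / 3018.41 = 0.2766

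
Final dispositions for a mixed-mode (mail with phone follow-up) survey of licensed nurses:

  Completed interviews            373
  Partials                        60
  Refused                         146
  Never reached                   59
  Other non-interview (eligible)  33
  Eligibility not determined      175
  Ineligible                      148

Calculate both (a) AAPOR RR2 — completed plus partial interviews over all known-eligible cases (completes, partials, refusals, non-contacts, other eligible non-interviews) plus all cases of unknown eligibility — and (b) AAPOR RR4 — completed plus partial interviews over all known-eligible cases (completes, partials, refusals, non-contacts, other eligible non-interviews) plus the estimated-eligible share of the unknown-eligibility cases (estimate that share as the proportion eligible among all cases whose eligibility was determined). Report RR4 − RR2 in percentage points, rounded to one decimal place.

2.0

Numerator → 373 + 60 = 433
Denom → 373 + 60 + 146 + 59 + 33 + 175 = 846
RR2 = 433 / 846 = 0.5118
Known eligible → 373 + 60 + 146 + 59 + 33 = 671
e = 671 / (671 + 148) = 671 / 819 = 0.8193
e × U → 0.8193 × 175 = 143.38
Denom → 671 + 143.38 = 814.38
RR4 = 433 / 814.38 = 0.5317
Difference = 53.17 − 51.18 = 1.99 percentage points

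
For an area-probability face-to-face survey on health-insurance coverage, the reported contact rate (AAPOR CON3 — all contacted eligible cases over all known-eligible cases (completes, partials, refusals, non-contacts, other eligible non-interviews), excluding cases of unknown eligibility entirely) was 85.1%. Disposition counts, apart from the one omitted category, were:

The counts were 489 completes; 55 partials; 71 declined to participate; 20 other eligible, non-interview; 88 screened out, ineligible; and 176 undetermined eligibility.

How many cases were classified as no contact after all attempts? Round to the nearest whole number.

111

Num → 489 + 55 + 71 + 20 = 635
CON3 = 635 / D = 0.851
D = 635 / 0.851 = 746.2
Remaining denominator categories sum to 635
no contact after all attempts = 746.2 − 635 ≈ 111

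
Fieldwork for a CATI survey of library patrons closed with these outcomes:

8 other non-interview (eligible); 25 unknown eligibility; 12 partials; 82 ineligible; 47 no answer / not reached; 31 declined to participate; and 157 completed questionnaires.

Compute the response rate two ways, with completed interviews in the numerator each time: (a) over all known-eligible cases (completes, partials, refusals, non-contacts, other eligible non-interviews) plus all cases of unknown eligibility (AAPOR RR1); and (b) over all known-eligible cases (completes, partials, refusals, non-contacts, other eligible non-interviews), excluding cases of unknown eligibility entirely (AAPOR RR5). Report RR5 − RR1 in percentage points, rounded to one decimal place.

Top → 157
Denominator → 157 + 12 + 31 + 47 + 8 + 25 = 280
RR1 = 157 / 280 = 0.5607
Denominator → 157 + 12 + 31 + 47 + 8 = 255
RR5 = 157 / 255 = 0.6157
Difference = 61.57 − 56.07 = 5.50 percentage points

5.5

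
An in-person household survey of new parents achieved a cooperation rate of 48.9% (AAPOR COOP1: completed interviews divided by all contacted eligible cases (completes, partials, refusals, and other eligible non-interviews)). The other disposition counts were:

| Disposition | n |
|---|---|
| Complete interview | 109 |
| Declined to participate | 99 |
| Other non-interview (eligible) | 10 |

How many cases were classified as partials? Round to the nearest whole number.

5

COOP1 = 109 / D = 0.489
D = 109 / 0.489 = 222.9
Rest of base = 218
partials = 222.9 − 218 ≈ 5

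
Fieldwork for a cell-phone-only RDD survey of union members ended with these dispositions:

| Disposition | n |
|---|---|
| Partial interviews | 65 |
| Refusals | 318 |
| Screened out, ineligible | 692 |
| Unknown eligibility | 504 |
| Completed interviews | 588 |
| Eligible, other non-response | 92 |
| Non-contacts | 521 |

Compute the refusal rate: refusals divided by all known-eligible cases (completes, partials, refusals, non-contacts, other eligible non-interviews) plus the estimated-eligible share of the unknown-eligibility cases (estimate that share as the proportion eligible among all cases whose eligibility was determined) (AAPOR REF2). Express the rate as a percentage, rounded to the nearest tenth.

16.4%

Numerator → 318
Known eligible → 588 + 65 + 318 + 521 + 92 = 1584
e = 1584 / (1584 + 692) = 1584 / 2276 = 0.6960
Estimated eligible among unknowns → 0.6960 × 504 = 350.78
Denominator → 1584 + 350.78 = 1934.78
REF2 = 318 / 1934.78 = 0.1644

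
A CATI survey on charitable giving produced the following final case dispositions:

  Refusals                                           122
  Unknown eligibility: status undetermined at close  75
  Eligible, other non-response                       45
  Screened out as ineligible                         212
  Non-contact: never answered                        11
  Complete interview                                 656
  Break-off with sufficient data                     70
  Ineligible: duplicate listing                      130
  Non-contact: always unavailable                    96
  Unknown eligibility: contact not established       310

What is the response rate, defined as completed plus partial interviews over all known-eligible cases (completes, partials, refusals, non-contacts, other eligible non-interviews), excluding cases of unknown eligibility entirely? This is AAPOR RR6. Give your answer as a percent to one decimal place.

No answer / not reached = 11 + 96 = 107
Eligibility not determined = 310 + 75 = 385
Not eligible = 212 + 130 = 342
Numerator → 656 + 70 = 726
Base → 656 + 70 + 122 + 107 + 45 = 1000
RR6 = 726 / 1000 = 0.7260

72.6%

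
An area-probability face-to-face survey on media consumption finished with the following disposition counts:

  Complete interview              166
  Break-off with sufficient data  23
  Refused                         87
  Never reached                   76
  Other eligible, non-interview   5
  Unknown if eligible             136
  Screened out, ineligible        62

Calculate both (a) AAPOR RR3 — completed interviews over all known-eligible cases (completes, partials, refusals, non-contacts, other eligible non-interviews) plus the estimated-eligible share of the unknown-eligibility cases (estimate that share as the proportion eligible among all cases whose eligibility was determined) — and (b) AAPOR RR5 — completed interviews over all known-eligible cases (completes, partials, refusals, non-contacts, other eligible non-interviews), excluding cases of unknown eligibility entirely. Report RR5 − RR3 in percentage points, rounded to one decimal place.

Numerator → 166
Eligible (known) → 166 + 23 + 87 + 76 + 5 = 357
e = 357 / (357 + 62) = 357 / 419 = 0.8520
Eligible share of unknowns → 0.8520 × 136 = 115.87
Base → 357 + 115.87 = 472.87
RR3 = 166 / 472.87 = 0.3510
Base → 166 + 23 + 87 + 76 + 5 = 357
RR5 = 166 / 357 = 0.4650
Difference = 46.50 − 35.10 = 11.40 percentage points

11.4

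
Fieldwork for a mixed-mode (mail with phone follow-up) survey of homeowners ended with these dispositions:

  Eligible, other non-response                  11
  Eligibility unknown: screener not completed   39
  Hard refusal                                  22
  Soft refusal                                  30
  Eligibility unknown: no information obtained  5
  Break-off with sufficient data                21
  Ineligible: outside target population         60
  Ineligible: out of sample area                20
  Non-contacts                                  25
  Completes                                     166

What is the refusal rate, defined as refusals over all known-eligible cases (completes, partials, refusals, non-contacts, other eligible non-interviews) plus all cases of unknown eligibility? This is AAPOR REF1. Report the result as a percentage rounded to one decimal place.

16.3%

Refusal or break-off = 22 + 30 = 52
Unknown if eligible = 39 + 5 = 44
Out of scope = 60 + 20 = 80
Num → 52
Denominator → 166 + 21 + 52 + 25 + 11 + 44 = 319
REF1 = 52 / 319 = 0.1630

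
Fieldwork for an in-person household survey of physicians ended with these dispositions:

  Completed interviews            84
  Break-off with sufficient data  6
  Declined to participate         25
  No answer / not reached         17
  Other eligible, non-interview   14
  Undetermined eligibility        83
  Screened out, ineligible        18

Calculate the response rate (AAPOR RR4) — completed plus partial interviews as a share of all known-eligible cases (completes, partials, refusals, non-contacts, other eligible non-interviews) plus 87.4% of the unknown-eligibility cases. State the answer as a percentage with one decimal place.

41.2%

Top = 84 + 6 = 90
Determined eligible = 84 + 6 + 25 + 17 + 14 = 146
Estimated eligible among unknowns = 0.8740 × 83 = 72.54
Base = 146 + 72.54 = 218.54
RR4 = 90 / 218.54 = 0.4118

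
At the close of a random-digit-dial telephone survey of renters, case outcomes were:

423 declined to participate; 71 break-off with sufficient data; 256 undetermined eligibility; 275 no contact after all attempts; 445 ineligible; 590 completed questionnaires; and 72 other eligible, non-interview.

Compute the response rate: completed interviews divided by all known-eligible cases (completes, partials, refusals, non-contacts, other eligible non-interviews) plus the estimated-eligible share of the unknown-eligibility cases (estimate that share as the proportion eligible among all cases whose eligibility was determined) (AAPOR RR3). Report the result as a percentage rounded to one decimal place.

36.3%

Top: 590
Known eligible: 590 + 71 + 423 + 275 + 72 = 1431
e = 1431 / (1431 + 445) = 1431 / 1876 = 0.7628
Estimated eligible among unknowns: 0.7628 × 256 = 195.28
Denom: 1431 + 195.28 = 1626.28
RR3 = 590 / 1626.28 = 0.3628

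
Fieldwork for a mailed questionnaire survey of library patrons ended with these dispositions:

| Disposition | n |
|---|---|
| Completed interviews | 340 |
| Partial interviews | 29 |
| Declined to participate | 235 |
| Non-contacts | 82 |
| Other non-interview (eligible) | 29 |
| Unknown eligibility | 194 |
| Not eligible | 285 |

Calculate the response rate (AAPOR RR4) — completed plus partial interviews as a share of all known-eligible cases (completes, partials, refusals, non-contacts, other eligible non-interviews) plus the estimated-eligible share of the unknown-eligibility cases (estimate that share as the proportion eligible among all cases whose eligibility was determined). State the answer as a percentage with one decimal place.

43.2%

Numerator = 340 + 29 = 369
Determined eligible = 340 + 29 + 235 + 82 + 29 = 715
e = 715 / (715 + 285) = 715 / 1000 = 0.7150
e × U = 0.7150 × 194 = 138.71
Denominator = 715 + 138.71 = 853.71
RR4 = 369 / 853.71 = 0.4322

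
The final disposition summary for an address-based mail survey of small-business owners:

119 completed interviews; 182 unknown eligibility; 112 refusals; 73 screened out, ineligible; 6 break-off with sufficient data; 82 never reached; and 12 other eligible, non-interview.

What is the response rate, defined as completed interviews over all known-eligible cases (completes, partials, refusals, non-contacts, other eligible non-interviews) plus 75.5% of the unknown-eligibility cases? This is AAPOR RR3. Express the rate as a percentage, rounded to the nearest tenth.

25.4%

Numerator → 119
Determined eligible → 119 + 6 + 112 + 82 + 12 = 331
e × U → 0.7550 × 182 = 137.41
Base → 331 + 137.41 = 468.41
RR3 = 119 / 468.41 = 0.2541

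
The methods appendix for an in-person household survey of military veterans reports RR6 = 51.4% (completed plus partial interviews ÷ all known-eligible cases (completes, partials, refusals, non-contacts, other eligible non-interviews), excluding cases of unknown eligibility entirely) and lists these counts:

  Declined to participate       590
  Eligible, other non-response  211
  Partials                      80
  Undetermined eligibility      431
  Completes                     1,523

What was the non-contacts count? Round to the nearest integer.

715

Num: 1523 + 80 = 1603
RR6 = 1603 / D = 0.514
D = 1603 / 0.514 = 3118.7
Rest of base = 2404
non-contacts = 3118.7 − 2404 ≈ 715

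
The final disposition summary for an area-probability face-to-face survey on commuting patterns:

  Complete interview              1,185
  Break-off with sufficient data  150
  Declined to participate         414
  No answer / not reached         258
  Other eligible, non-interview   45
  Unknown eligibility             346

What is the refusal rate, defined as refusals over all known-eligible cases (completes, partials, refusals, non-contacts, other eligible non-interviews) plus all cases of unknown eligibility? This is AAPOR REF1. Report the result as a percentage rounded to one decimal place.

17.3%

Top → 414
Denom → 1185 + 150 + 414 + 258 + 45 + 346 = 2398
REF1 = 414 / 2398 = 0.1726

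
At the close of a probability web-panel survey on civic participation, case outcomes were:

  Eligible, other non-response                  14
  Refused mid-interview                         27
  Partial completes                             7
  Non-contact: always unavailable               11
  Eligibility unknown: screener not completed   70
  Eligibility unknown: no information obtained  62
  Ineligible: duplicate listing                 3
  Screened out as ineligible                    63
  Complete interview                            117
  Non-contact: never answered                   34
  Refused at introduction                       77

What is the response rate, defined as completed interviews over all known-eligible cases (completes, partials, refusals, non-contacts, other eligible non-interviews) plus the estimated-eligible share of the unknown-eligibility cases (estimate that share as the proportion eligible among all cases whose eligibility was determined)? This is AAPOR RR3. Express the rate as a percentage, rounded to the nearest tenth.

Refusals = 77 + 27 = 104
No contact after all attempts = 34 + 11 = 45
Undetermined eligibility = 70 + 62 = 132
Ineligible = 63 + 3 = 66
Numerator: 117
Determined eligible: 117 + 7 + 104 + 45 + 14 = 287
e = 287 / (287 + 66) = 287 / 353 = 0.8130
Estimated eligible among unknowns: 0.8130 × 132 = 107.32
Denominator: 287 + 107.32 = 394.32
RR3 = 117 / 394.32 = 0.2967

29.7%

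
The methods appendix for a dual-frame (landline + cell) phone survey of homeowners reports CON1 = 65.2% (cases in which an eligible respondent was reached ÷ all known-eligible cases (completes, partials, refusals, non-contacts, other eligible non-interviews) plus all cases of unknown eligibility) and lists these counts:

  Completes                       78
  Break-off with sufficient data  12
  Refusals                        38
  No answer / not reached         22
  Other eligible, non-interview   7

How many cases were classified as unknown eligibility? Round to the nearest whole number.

50

Top → 78 + 12 + 38 + 7 = 135
CON1 = 135 / D = 0.652
D = 135 / 0.652 = 207.1
Rest of base = 157
unknown eligibility = 207.1 − 157 ≈ 50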